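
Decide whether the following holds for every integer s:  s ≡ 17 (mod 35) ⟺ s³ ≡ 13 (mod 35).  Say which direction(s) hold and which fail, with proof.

The forward direction holds; the converse fails.

(⇒) Suppose s ≡ 17 (mod 35). Write s = 35j + 17. Then (35j + 17)³ = 42875j³ + 62475j² + 30345j + 4913 = 35(1225j³ + 1785j² + 867j + 140) + 13, so s³ ≡ 13 (mod 35).

(⇐) This fails: take s = 12. Then 12³ = 1728 ≡ 13 (mod 35), yet 12 ≡ 12 (mod 35), not 17.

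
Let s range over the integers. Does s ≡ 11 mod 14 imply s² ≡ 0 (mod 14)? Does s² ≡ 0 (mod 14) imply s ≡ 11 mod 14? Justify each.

(⟹) This fails: take s = 11. Then 11 ≡ 11 (mod 14), but 11² = 121 ≡ 9 (mod 14), not 0.

(⟸) This fails: take s = 0. Then 0² = 0 ≡ 0 (mod 14), yet 0 ≡ 0 (mod 14), not 11.

Neither implication holds.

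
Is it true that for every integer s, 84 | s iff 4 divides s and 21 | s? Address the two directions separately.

The biconditional holds.

(→) If 84 ∣ s, write s = 84q. Since 84 = 21·4, s = 4·(21q), so 4 ∣ s; and since 84 = 4·21, s = 21·(4q), so 21 ∣ s.

(←) Suppose 4 ∣ s and 21 ∣ s. Any common multiple of 4 and 21 is a multiple of their lcm; here gcd(4, 21) = 1, so lcm(4, 21) = 4·21 = 84, so 84 ∣ s.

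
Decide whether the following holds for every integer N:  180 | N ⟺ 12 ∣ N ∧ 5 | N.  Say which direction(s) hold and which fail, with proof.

Forward direction. If 180 ∣ N, write N = 180q. Since 180 = 15·12, N = 12·(15q), so 12 ∣ N; and since 180 = 36·5, N = 5·(36q), so 5 ∣ N.

Converse. This fails: take N = 60. Both 12 ∣ 60 and 5 ∣ 60, yet 60 is not a multiple of 180 (since 60 = 0·180 + 60), so 180 ∤ 60.

(⇒) holds; (⇐) fails.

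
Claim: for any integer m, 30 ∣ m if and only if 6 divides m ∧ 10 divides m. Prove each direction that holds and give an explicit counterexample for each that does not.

Equivalent; both directions hold.

Forward direction. If 30 ∣ m, write m = 30q. Since 30 = 5·6, m = 6·(5q), so 6 ∣ m; and since 30 = 3·10, m = 10·(3q), so 10 ∣ m.

Converse. Suppose 6 ∣ m and 10 ∣ m. Any common multiple of 6 and 10 is a multiple of their lcm; here lcm(6, 10) = 6·10/gcd(6, 10) = 60/2 = 30, so 30 ∣ m.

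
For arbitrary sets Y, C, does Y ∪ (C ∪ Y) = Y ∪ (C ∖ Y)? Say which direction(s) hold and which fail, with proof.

Both inclusions hold.

(⊇) Let x ∈ Y ∪ (C ∖ Y). Then either x ∈ Y and x ∉ C; or x ∈ C and x ∉ Y; or x ∈ Y ∩ C. In each case x ∈ Y ∪ (C ∪ Y), so Y ∪ (C ∖ Y) ⊆ Y ∪ (C ∪ Y).

(⊆) Let x ∈ Y ∪ (C ∪ Y). Then either x ∈ Y and x ∉ C; or x ∈ C and x ∉ Y; or x ∈ Y ∩ C. In each case x ∈ Y ∪ (C ∖ Y), so Y ∪ (C ∪ Y) ⊆ Y ∪ (C ∖ Y).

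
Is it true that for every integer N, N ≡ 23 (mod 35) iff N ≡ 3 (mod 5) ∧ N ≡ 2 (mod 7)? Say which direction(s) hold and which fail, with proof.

Forward direction. Suppose N ≡ 23 (mod 35); write N = 35j + 23. Since 5 ∣ 35, reducing mod 5 gives N ≡ 23 ≡ 3 (mod 5); since 7 ∣ 35, reducing mod 7 gives N ≡ 23 ≡ 2 (mod 7).

Converse. If N ≡ 3 (mod 5) and N ≡ 2 (mod 7), then by the Chinese remainder theorem N ≡ 23 (mod 35). This is exactly N ≡ 23 (mod 35).

Both implications hold.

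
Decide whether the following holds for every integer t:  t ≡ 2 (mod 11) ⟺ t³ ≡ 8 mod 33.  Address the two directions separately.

(⇒) fails; (⇐) holds.

(⟹) This fails: take t = 13. Then 13 ≡ 2 (mod 11), but 13³ = 2197 ≡ 19 (mod 33), not 8.

(⟸) Conversely, the residues r modulo 33 with r³ ≡ 8 (mod 33) are exactly {2}, and each is ≡ 2 (mod 11).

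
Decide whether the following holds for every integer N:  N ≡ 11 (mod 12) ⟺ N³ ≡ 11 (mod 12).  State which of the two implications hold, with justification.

(⇒) Suppose N ≡ 11 (mod 12). Write N = 12j + 11. Then (12j + 11)³ = 1728j³ + 4752j² + 4356j + 1331 = 12(144j³ + 396j² + 363j + 110) + 11, so N³ ≡ 11 (mod 12).

(⇐) Conversely, suppose N³ ≡ 11 (mod 12). The only residue r in {0, …, 11} with r³ ≡ 11 (mod 12) is r = 11, so N ≡ 11 (mod 12).

Both directions hold; the statement is true.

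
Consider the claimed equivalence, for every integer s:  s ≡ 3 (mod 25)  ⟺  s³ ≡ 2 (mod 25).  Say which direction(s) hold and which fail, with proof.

Equivalent; both directions hold.

Forward direction. Suppose s ≡ 3 (mod 25). Write s = 25j + 3. Then (25j + 3)³ = 15625j³ + 5625j² + 675j + 27 = 25(625j³ + 225j² + 27j + 1) + 2, so s³ ≡ 2 (mod 25).

Converse. Suppose s³ ≡ 2 (mod 25). The only residue r in {0, …, 24} with r³ ≡ 2 (mod 25) is r = 3, so s ≡ 3 (mod 25).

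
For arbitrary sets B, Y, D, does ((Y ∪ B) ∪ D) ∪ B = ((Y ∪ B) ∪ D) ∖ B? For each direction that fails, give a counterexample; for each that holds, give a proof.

Only the reverse inclusion holds.

(⊆) This inclusion fails. Take B = {1}, Y = ∅, D = ∅; then 1 ∈ ((Y ∪ B) ∪ D) ∪ B but 1 ∉ ((Y ∪ B) ∪ D) ∖ B.

(⊇) Let x ∈ ((Y ∪ B) ∪ D) ∖ B. Then either x ∈ Y and x ∉ B, D; or x ∈ D and x ∉ B, Y; or x ∈ Y ∩ D and x ∉ B. In each case x ∈ ((Y ∪ B) ∪ D) ∪ B, so ((Y ∪ B) ∪ D) ∖ B ⊆ ((Y ∪ B) ∪ D) ∪ B.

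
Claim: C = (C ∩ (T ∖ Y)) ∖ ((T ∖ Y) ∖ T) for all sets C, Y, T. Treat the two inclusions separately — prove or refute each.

Forward inclusion. This inclusion fails. Take C = {1}, Y = ∅, T = ∅; then 1 ∈ C but 1 ∉ (C ∩ (T ∖ Y)) ∖ ((T ∖ Y) ∖ T).

Reverse inclusion. Let x ∈ (C ∩ (T ∖ Y)) ∖ ((T ∖ Y) ∖ T). Then x ∈ C ∩ T and x ∉ Y, from which x ∈ C.

Only the reverse inclusion holds.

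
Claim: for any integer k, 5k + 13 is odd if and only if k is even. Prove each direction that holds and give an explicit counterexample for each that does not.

Both directions hold.

(⇒) Suppose 5k + 13 is odd. Since 5 is odd, 5k and k have the same parity, so 5k + 13 ≡ k + 13 (mod 2). As 13 is odd, 5k + 13 is odd exactly when k is even. Thus k is even.

(⇐) Conversely, suppose k is even; write k = 2j. Then 5k + 13 = 5·(2j) + 13 = 2·5j + 13, which is odd.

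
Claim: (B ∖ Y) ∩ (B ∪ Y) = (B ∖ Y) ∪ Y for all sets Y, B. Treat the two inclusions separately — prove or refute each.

(⟹) Let x ∈ (B ∖ Y) ∩ (B ∪ Y). Then x ∈ B and x ∉ Y, from which x ∈ (B ∖ Y) ∪ Y.

(⟸) This inclusion fails. Take Y = {1}, B = ∅; then 1 ∈ (B ∖ Y) ∪ Y but 1 ∉ (B ∖ Y) ∩ (B ∪ Y).

(⊆) holds; (⊇) fails.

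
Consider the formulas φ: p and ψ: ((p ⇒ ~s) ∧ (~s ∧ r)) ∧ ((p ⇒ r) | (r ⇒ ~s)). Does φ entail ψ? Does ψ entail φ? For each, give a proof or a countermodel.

(⟹) This fails. Under r = F, p = T, s = F, the left side is true but the right side is false.

(⟸) This fails. Under r = T, p = F, s = F, the left side is false but the right side is true.

Neither implication holds.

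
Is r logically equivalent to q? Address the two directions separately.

(⟹) This fails. Under q = F, r = T, the left side is true but the right side is false.

(⟸) This fails. Under q = T, r = F, the left side is false but the right side is true.

Neither implication holds.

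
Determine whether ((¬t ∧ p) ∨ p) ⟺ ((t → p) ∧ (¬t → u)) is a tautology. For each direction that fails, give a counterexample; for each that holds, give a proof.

Neither direction holds.

[⇒] This fails. Under p = T, t = F, u = F, the left side is true but the right side is false.

[⇐] This fails. Under p = F, t = F, u = T, the left side is false but the right side is true.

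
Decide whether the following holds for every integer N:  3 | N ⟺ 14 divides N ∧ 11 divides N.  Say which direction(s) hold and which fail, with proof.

Forward direction. This fails: take N = 3. Certainly 3 ∣ 3, but 14 ∤ 3.

Converse. This fails: take N = 154. Both 14 ∣ 154 and 11 ∣ 154, yet 154 is not a multiple of 3 (since 154 = 51·3 + 1), so 3 ∤ 154.

(⇒) fails and (⇐) fails.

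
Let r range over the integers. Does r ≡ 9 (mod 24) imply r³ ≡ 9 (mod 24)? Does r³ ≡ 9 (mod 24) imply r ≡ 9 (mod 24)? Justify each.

Both implications hold.

(→) Suppose r ≡ 9 (mod 24). Write r = 24j + 9. Then (24j + 9)³ = 13824j³ + 15552j² + 5832j + 729 = 24(576j³ + 648j² + 243j + 30) + 9, so r³ ≡ 9 (mod 24).

(←) Conversely, suppose r³ ≡ 9 (mod 24). The only residue r in {0, …, 23} with r³ ≡ 9 (mod 24) is r = 9, so r ≡ 9 (mod 24).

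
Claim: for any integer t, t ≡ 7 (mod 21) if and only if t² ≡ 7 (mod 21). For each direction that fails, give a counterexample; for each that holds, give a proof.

(⇒) holds; (⇐) fails.

(⇒) Suppose t ≡ 7 (mod 21). Write t = 21j + 7. Then (21j + 7)² = 441j² + 294j + 49 = 21(21j² + 14j + 2) + 7, so t² ≡ 7 (mod 21).

(⇐) This fails: take t = 14. Then 14² = 196 ≡ 7 (mod 21), yet 14 ≡ 14 (mod 21), not 7.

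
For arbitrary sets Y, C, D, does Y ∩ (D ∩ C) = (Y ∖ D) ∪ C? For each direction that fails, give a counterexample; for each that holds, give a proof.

(⟸) This inclusion fails. Take Y = {1}, C = ∅, D = ∅; then 1 ∈ (Y ∖ D) ∪ C but 1 ∉ Y ∩ (D ∩ C).

(⟹) Let x ∈ Y ∩ (D ∩ C). Then x ∈ Y ∩ C ∩ D, from which x ∈ (Y ∖ D) ∪ C.

Only the forward inclusion holds.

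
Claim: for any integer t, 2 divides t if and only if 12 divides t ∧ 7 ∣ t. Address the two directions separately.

Only the converse holds.

Forward direction. This fails: take t = 2. Certainly 2 ∣ 2, but 12 ∤ 2.

Converse. Suppose 12 ∣ t and 7 ∣ t. Any common multiple of 12 and 7 is a multiple of their lcm; here gcd(12, 7) = 1, so lcm(12, 7) = 12·7 = 84, so 84 ∣ t. Since 2 ∣ 84, it follows that 2 ∣ t.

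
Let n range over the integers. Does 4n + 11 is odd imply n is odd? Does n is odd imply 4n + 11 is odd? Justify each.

The forward direction fails; the converse holds.

Forward direction. This fails: take n = 0. Then 4n + 11 = 11, which is odd, yet n = 0 is even, not odd.

Converse. Suppose n is odd. Since 4 is even, 4n is even for every n, so 4n + 11 has the same parity as 11, which is odd. Hence 4n + 11 is odd.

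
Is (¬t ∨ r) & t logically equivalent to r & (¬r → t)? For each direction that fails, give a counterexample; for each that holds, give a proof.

Not equivalent: only (⇒) holds.

Forward direction. Assume the antecedent. If t is true, the antecedent forces (t = T, r = T), and r & (¬r → t) holds there. If t is false, the antecedent cannot hold. Either way r & (¬r → t) holds.

Converse. This fails. Under t = F, r = T, the left side is false but the right side is true.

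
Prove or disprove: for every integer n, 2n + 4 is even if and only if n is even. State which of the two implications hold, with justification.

[⇒] This fails: take n = 7. Then 2n + 4 = 18, which is even, yet n = 7 is odd, not even.

[⇐] Suppose n is even. Since 2 is even, 2n is even for every n, so 2n + 4 has the same parity as 4, which is even. Hence 2n + 4 is even.

Only the reverse direction holds.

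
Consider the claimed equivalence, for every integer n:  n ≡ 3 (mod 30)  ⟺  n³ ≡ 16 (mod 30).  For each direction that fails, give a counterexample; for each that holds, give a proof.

(⇒) This fails: take n = 3. Then 3 ≡ 3 (mod 30), but 3³ = 27 ≡ 27 (mod 30), not 16.

(⇐) This fails: take n = 16. Then 16³ = 4096 ≡ 16 (mod 30), yet 16 ≡ 16 (mod 30), not 3.

Neither implication holds.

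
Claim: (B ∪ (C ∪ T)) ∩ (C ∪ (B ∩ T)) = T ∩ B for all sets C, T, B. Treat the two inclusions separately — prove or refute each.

Only the reverse inclusion holds.

Forward inclusion. This inclusion fails. Take C = {1}, T = ∅, B = ∅; then 1 ∈ (B ∪ (C ∪ T)) ∩ (C ∪ (B ∩ T)) but 1 ∉ T ∩ B.

Reverse inclusion. Let x ∈ T ∩ B. Then either x ∈ T ∩ B and x ∉ C; or x ∈ C ∩ T ∩ B. In each case x ∈ (B ∪ (C ∪ T)) ∩ (C ∪ (B ∩ T)), so T ∩ B ⊆ (B ∪ (C ∪ T)) ∩ (C ∪ (B ∩ T)).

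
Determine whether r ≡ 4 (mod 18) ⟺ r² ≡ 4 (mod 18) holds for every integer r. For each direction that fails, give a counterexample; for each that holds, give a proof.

Neither implication holds.

(⇒) This fails: take r = 4. Then 4 ≡ 4 (mod 18), but 4² = 16 ≡ 16 (mod 18), not 4.

(⇐) This fails: take r = 2. Then 2² = 4 ≡ 4 (mod 18), yet 2 ≡ 2 (mod 18), not 4.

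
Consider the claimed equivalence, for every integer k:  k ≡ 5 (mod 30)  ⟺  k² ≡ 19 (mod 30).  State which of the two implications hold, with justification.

Neither direction holds.

(⇒) This fails: take k = 5. Then 5 ≡ 5 (mod 30), but 5² = 25 ≡ 25 (mod 30), not 19.

(⇐) This fails: take k = 7. Then 7² = 49 ≡ 19 (mod 30), yet 7 ≡ 7 (mod 30), not 5.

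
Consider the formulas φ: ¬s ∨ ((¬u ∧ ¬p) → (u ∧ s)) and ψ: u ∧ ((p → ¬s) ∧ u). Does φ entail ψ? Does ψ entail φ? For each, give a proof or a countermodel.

[⇒] This fails. Under p = F, u = F, s = F, the left side is true but the right side is false.

[⇐] Assume the antecedent. If p is true, ¬s ∨ ((¬u ∧ ¬p) → (u ∧ s)) reduces to true regardless of the other variables. If p is false, the antecedent forces (p = F, u = T, s = F) or (p = F, u = T, s = T), and ¬s ∨ ((¬u ∧ ¬p) → (u ∧ s)) holds there. Either way ¬s ∨ ((¬u ∧ ¬p) → (u ∧ s)) holds.

Only the reverse direction holds.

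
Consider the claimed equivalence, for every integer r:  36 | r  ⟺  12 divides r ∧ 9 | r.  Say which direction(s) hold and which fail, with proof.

(←) Suppose 12 ∣ r and 9 ∣ r. Any common multiple of 12 and 9 is a multiple of their lcm; here lcm(12, 9) = 12·9/gcd(12, 9) = 108/3 = 36, so 36 ∣ r.

(→) If 36 ∣ r, write r = 36q. Since 36 = 3·12, r = 12·(3q), so 12 ∣ r; and since 36 = 4·9, r = 9·(4q), so 9 ∣ r.

The biconditional holds.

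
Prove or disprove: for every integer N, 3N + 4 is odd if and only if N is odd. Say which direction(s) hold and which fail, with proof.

[⇒] Suppose 3N + 4 is odd. Since 3 is odd, 3N and N have the same parity, so 3N + 4 ≡ N + 4 (mod 2). As 4 is even, 3N + 4 is odd exactly when N is odd. Thus N is odd.

[⇐] Conversely, suppose N is odd; write N = 2j + 1. Then 3N + 4 = 3·(2j + 1) + 4 = 2·3j + 7, which is odd.

Equivalent; both directions hold.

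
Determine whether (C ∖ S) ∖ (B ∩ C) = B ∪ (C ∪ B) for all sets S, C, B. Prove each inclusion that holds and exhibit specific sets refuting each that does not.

(⊆) Let x ∈ (C ∖ S) ∖ (B ∩ C). Then x ∈ C and x ∉ S, B, from which x ∈ B ∪ (C ∪ B).

(⊇) This inclusion fails. Take S = {1}, C = {1}, B = ∅; then 1 ∈ B ∪ (C ∪ B) but 1 ∉ (C ∖ S) ∖ (B ∩ C).

(⊆) holds; (⊇) fails.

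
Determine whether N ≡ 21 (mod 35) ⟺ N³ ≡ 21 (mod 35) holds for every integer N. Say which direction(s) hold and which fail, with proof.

Both directions hold; the statement is true.

(→) Suppose N ≡ 21 (mod 35). Write N = 35j + 21. Then (35j + 21)³ = 42875j³ + 77175j² + 46305j + 9261 = 35(1225j³ + 2205j² + 1323j + 264) + 21, so N³ ≡ 21 (mod 35).

(←) Conversely, suppose N³ ≡ 21 (mod 35). The only residue r in {0, …, 34} with r³ ≡ 21 (mod 35) is r = 21, so N ≡ 21 (mod 35).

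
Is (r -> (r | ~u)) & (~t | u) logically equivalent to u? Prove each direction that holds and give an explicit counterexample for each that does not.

(⇒) fails; (⇐) holds.

(→) This fails. Under u = F, t = F, r = F, the left side is true but the right side is false.

(←) Assume the antecedent. If u is true, (r -> (r | ~u)) & (~t | u) reduces to true regardless of the other variables. If u is false, the antecedent cannot hold. Either way (r -> (r | ~u)) & (~t | u) holds.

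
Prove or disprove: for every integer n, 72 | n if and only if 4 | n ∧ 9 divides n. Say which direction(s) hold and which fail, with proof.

(→) If 72 ∣ n, write n = 72q. Since 72 = 18·4, n = 4·(18q), so 4 ∣ n; and since 72 = 8·9, n = 9·(8q), so 9 ∣ n.

(←) This fails: take n = 36. Both 4 ∣ 36 and 9 ∣ 36, yet 36 is not a multiple of 72 (since 36 = 0·72 + 36), so 72 ∤ 36.

The forward direction holds; the converse fails.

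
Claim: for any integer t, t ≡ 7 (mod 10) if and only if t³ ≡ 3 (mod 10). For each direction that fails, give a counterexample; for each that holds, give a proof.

Both directions hold; the statement is true.

(⇒) Suppose t ≡ 7 (mod 10). Write t = 10j + 7. Then (10j + 7)³ = 1000j³ + 2100j² + 1470j + 343 = 10(100j³ + 210j² + 147j + 34) + 3, so t³ ≡ 3 (mod 10).

(⇐) Conversely, suppose t³ ≡ 3 (mod 10). The only residue r in {0, …, 9} with r³ ≡ 3 (mod 10) is r = 7, so t ≡ 7 (mod 10).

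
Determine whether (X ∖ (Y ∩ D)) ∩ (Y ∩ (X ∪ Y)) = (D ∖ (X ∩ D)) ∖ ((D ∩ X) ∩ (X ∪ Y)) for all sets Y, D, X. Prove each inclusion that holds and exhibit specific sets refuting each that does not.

(⟹) This inclusion fails. Take Y = {1}, D = ∅, X = {1}; then 1 ∈ (X ∖ (Y ∩ D)) ∩ (Y ∩ (X ∪ Y)) but 1 ∉ (D ∖ (X ∩ D)) ∖ ((D ∩ X) ∩ (X ∪ Y)).

(⟸) This inclusion fails. Take Y = ∅, D = {1}, X = ∅; then 1 ∈ (D ∖ (X ∩ D)) ∖ ((D ∩ X) ∩ (X ∪ Y)) but 1 ∉ (X ∖ (Y ∩ D)) ∩ (Y ∩ (X ∪ Y)).

Neither inclusion holds.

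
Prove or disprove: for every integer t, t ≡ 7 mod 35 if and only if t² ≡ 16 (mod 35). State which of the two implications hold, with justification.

(→) This fails: take t = 7. Then 7 ≡ 7 (mod 35), but 7² = 49 ≡ 14 (mod 35), not 16.

(←) This fails: take t = 4. Then 4² = 16 ≡ 16 (mod 35), yet 4 ≡ 4 (mod 35), not 7.

Neither implication holds.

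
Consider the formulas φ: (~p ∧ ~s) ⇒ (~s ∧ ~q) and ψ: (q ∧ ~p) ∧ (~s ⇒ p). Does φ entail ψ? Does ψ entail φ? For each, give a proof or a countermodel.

Only the converse holds.

(⟹) This fails. Under q = F, s = F, p = F, the left side is true but the right side is false.

(⟸) Assume the antecedent. If q is true, the antecedent forces (q = T, s = T, p = F), and (~p ∧ ~s) ⇒ (~s ∧ ~q) holds there. If q is false, the antecedent cannot hold. Either way (~p ∧ ~s) ⇒ (~s ∧ ~q) holds.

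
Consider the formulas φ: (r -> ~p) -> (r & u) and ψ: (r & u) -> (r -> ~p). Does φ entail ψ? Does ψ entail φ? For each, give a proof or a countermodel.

Forward direction. This fails. Under u = T, r = T, p = T, the left side is true but the right side is false.

Converse. This fails. Under u = F, r = F, p = F, the left side is false but the right side is true.

(⇒) fails and (⇐) fails.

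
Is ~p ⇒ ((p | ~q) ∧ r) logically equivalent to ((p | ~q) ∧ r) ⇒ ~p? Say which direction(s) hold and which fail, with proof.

[⇒] This fails. Under p = T, q = F, r = T, the left side is true but the right side is false.

[⇐] This fails. Under p = F, q = F, r = F, the left side is false but the right side is true.

Both directions fail.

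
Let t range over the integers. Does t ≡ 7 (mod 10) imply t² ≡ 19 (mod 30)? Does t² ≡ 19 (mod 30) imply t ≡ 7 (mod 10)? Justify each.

Forward direction. This fails: take t = 27. Then 27 ≡ 7 (mod 10), but 27² = 729 ≡ 9 (mod 30), not 19.

Converse. This fails: take t = 13. Then 13² = 169 ≡ 19 (mod 30), yet 13 ≡ 3 (mod 10), not 7.

(⇒) fails and (⇐) fails.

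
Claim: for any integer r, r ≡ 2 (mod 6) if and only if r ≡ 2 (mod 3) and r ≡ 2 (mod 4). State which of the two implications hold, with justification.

(→) This fails: r = 8 gives 8 ≡ 2 (mod 6) but 8 ≡ 0 (mod 4), so the conjunction on the right does not hold.

(←) Conversely, if r ≡ 2 (mod 3) and r ≡ 2 (mod 4), then by the Chinese remainder theorem r ≡ 2 (mod 12). Since 2 ≡ 2 (mod 6) and 6 ∣ 12, we get r ≡ 2 (mod 6).

Only the reverse direction holds.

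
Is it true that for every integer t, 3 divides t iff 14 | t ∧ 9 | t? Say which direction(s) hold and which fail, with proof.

Not equivalent: only (⇐) holds.

[⇒] This fails: take t = 3. Certainly 3 ∣ 3, but 14 ∤ 3.

[⇐] Suppose 14 ∣ t and 9 ∣ t. Any common multiple of 14 and 9 is a multiple of their lcm; here gcd(14, 9) = 1, so lcm(14, 9) = 14·9 = 126, so 126 ∣ t. Since 3 ∣ 126, it follows that 3 ∣ t.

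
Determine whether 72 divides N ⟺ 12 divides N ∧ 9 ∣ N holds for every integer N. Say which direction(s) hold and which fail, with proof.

(⟹) If 72 ∣ N, write N = 72q. Since 72 = 6·12, N = 12·(6q), so 12 ∣ N; and since 72 = 8·9, N = 9·(8q), so 9 ∣ N.

(⟸) This fails: take N = 36. Both 12 ∣ 36 and 9 ∣ 36, yet 36 is not a multiple of 72 (since 36 = 0·72 + 36), so 72 ∤ 36.

Not equivalent: only (⇒) holds.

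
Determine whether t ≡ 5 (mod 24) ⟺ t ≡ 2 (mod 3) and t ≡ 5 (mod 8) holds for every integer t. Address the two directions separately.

The biconditional holds.

Forward direction. Suppose t ≡ 5 (mod 24); write t = 24j + 5. Since 3 ∣ 24, reducing mod 3 gives t ≡ 5 ≡ 2 (mod 3); since 8 ∣ 24, reducing mod 8 gives t ≡ 5 (mod 8).

Converse. If t ≡ 2 (mod 3) and t ≡ 5 (mod 8), then by the Chinese remainder theorem t ≡ 5 (mod 24). This is exactly t ≡ 5 (mod 24).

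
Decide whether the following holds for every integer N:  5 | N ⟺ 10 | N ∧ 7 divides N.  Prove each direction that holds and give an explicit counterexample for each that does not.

(⟸) Suppose 10 ∣ N and 7 ∣ N. Any common multiple of 10 and 7 is a multiple of their lcm; here gcd(10, 7) = 1, so lcm(10, 7) = 10·7 = 70, so 70 ∣ N. Since 5 ∣ 70, it follows that 5 ∣ N.

(⟹) This fails: take N = 5. Certainly 5 ∣ 5, but 10 ∤ 5.

The forward direction fails; the converse holds.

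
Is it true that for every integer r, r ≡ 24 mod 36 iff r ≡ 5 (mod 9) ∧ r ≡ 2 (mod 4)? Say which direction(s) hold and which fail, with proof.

Forward direction. This fails: r = 24 gives 24 ≡ 24 (mod 36) but 24 ≡ 6 (mod 9), so the conjunction on the right does not hold.

Converse. This fails: r = 14 satisfies both congruences on the right (14 ≡ 5 mod 9 and 14 ≡ 2 mod 4) yet 14 ≡ 14 (mod 36), not 24.

Both directions fail.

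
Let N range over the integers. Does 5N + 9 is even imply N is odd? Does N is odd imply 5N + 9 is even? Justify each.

(→) Suppose 5N + 9 is even. Since 5 is odd, 5N and N have the same parity, so 5N + 9 ≡ N + 9 (mod 2). As 9 is odd, 5N + 9 is even exactly when N is odd. Thus N is odd.

(←) Conversely, suppose N is odd; write N = 2j + 1. Then 5N + 9 = 5·(2j + 1) + 9 = 2·5j + 14, which is even.

The biconditional holds.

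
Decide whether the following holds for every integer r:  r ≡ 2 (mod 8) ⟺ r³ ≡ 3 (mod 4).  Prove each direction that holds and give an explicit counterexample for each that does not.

(⇒) fails and (⇐) fails.

(⟹) This fails: take r = 2. Then 2 ≡ 2 (mod 8), but 2³ = 8 ≡ 0 (mod 4), not 3.

(⟸) This fails: take r = 3. Then 3³ = 27 ≡ 3 (mod 4), yet 3 ≡ 3 (mod 8), not 2.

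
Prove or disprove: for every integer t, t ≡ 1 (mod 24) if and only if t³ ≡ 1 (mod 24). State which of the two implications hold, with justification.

[⇒] Suppose t ≡ 1 (mod 24). Write t = 24j + 1. Then (24j + 1)³ = 13824j³ + 1728j² + 72j + 1 = 24(576j³ + 72j² + 3j) + 1, so t³ ≡ 1 (mod 24).

[⇐] Conversely, suppose t³ ≡ 1 (mod 24). The only residue r in {0, …, 23} with r³ ≡ 1 (mod 24) is r = 1, so t ≡ 1 (mod 24).

Both implications hold.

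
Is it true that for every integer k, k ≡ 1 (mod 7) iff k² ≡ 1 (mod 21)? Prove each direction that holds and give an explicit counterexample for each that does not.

(⟹) This fails: take k = 15. Then 15 ≡ 1 (mod 7), but 15² = 225 ≡ 15 (mod 21), not 1.

(⟸) This fails: take k = 13. Then 13² = 169 ≡ 1 (mod 21), yet 13 ≡ 6 (mod 7), not 1.

(⇒) fails and (⇐) fails.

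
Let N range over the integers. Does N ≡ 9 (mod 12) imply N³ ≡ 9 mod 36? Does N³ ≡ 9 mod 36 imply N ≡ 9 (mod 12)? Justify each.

The biconditional holds.

[⇒] Suppose N ≡ 9 (mod 12). Working modulo 36, N ∈ {9, 21, 33}; for each such r, r³ ≡ 9 (mod 36).

[⇐] Conversely, the residues r modulo 36 with r³ ≡ 9 (mod 36) are exactly {9, 21, 33}, and each is ≡ 9 (mod 12).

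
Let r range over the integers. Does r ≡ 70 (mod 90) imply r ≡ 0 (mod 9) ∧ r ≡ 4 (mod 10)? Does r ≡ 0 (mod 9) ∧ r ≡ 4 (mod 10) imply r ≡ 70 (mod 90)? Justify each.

Neither implication holds.

(⇒) This fails: r = 70 gives 70 ≡ 70 (mod 90) but 70 ≡ 7 (mod 9), so the conjunction on the right does not hold.

(⇐) This fails: r = 54 satisfies both congruences on the right (54 ≡ 0 mod 9 and 54 ≡ 4 mod 10) yet 54 ≡ 54 (mod 90), not 70.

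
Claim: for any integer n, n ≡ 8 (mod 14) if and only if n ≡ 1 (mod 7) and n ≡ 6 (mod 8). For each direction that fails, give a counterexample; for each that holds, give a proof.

(→) This fails: n = 8 gives 8 ≡ 8 (mod 14) but 8 ≡ 0 (mod 8), so the conjunction on the right does not hold.

(←) Conversely, if n ≡ 1 (mod 7) and n ≡ 6 (mod 8), then by the Chinese remainder theorem n ≡ 22 (mod 56). Since 22 ≡ 8 (mod 14) and 14 ∣ 56, we get n ≡ 8 (mod 14).

Only the reverse direction holds.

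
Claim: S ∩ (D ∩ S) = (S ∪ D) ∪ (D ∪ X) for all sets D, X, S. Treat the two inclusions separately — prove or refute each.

The sets are not equal: only the forward inclusion holds.

(⟸) This inclusion fails. Take D = {1}, X = ∅, S = ∅; then 1 ∈ (S ∪ D) ∪ (D ∪ X) but 1 ∉ S ∩ (D ∩ S).

(⟹) Let x ∈ S ∩ (D ∩ S). Then either x ∈ D ∩ S and x ∉ X; or x ∈ D ∩ X ∩ S. In each case x ∈ (S ∪ D) ∪ (D ∪ X), so S ∩ (D ∩ S) ⊆ (S ∪ D) ∪ (D ∪ X).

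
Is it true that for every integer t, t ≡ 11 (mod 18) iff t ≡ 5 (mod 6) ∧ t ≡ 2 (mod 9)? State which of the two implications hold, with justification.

Both directions hold; the statement is true.

(⇐) If t ≡ 5 (mod 6) and t ≡ 2 (mod 9), then by the Chinese remainder theorem t ≡ 11 (mod 18). This is exactly t ≡ 11 (mod 18).

(⇒) Suppose t ≡ 11 (mod 18); write t = 18j + 11. Since 6 ∣ 18, reducing mod 6 gives t ≡ 11 ≡ 5 (mod 6); since 9 ∣ 18, reducing mod 9 gives t ≡ 11 ≡ 2 (mod 9).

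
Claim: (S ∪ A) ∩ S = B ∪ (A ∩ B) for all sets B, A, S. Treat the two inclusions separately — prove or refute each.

Forward inclusion. This inclusion fails. Take B = ∅, A = ∅, S = {1}; then 1 ∈ (S ∪ A) ∩ S but 1 ∉ B ∪ (A ∩ B).

Reverse inclusion. This inclusion fails. Take B = {1}, A = ∅, S = ∅; then 1 ∈ B ∪ (A ∩ B) but 1 ∉ (S ∪ A) ∩ S.

Neither inclusion holds.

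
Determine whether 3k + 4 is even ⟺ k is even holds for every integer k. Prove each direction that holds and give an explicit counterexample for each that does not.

Both implications hold.

(→) Suppose 3k + 4 is even. Since 3 is odd, 3k and k have the same parity, so 3k + 4 ≡ k + 4 (mod 2). As 4 is even, 3k + 4 is even exactly when k is even. Thus k is even.

(←) Conversely, suppose k is even; write k = 2j. Then 3k + 4 = 3·(2j) + 4 = 2·3j + 4, which is even.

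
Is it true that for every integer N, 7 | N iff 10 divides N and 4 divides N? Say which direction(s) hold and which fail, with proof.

(→) This fails: take N = 7. Certainly 7 ∣ 7, but 10 ∤ 7.

(←) This fails: take N = 20. Both 10 ∣ 20 and 4 ∣ 20, yet 20 is not a multiple of 7 (since 20 = 2·7 + 6), so 7 ∤ 20.

Neither implication holds.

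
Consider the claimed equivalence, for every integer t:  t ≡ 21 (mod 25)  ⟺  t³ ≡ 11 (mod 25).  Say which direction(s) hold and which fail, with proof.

(⇒) Suppose t ≡ 21 (mod 25). Write t = 25j + 21. Then (25j + 21)³ = 15625j³ + 39375j² + 33075j + 9261 = 25(625j³ + 1575j² + 1323j + 370) + 11, so t³ ≡ 11 (mod 25).

(⇐) Conversely, suppose t³ ≡ 11 (mod 25). The only residue r in {0, …, 24} with r³ ≡ 11 (mod 25) is r = 21, so t ≡ 21 (mod 25).

Equivalent; both directions hold.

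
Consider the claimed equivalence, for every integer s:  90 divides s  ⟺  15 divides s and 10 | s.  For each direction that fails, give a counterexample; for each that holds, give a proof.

Converse. This fails: take s = 30. Both 15 ∣ 30 and 10 ∣ 30, yet 30 is not a multiple of 90 (since 30 = 0·90 + 30), so 90 ∤ 30.

Forward direction. If 90 ∣ s, write s = 90q. Since 90 = 6·15, s = 15·(6q), so 15 ∣ s; and since 90 = 9·10, s = 10·(9q), so 10 ∣ s.

Only the forward direction holds.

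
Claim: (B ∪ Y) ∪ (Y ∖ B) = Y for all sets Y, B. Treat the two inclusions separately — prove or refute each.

(⊆) fails; (⊇) holds.

(⊇) Let x ∈ Y. Then either x ∈ Y and x ∉ B; or x ∈ Y ∩ B. In each case x ∈ (B ∪ Y) ∪ (Y ∖ B), so Y ⊆ (B ∪ Y) ∪ (Y ∖ B).

(⊆) This inclusion fails. Take Y = ∅, B = {1}; then 1 ∈ (B ∪ Y) ∪ (Y ∖ B) but 1 ∉ Y.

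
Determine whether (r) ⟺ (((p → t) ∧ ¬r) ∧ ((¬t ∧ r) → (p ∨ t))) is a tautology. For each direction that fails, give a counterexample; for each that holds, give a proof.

Neither implication holds.

[⇒] This fails. Under t = F, r = T, p = F, the left side is true but the right side is false.

[⇐] This fails. Under t = F, r = F, p = F, the left side is false but the right side is true.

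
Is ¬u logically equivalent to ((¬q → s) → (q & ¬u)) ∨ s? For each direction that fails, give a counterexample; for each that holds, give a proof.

Not equivalent: only (⇒) holds.

[⇒] Assume the antecedent. If q is true, the antecedent forces (q = T, u = F, s = F) or (q = T, u = F, s = T), and ((¬q → s) → (q & ¬u)) ∨ s holds there. If q is false, ((¬q → s) → (q & ¬u)) ∨ s reduces to true regardless of the other variables. Either way ((¬q → s) → (q & ¬u)) ∨ s holds.

[⇐] This fails. Under q = F, u = T, s = F, the left side is false but the right side is true.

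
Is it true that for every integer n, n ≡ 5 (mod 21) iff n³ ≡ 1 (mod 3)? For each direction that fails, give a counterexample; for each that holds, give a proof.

[⇒] This fails: take n = 5. Then 5 ≡ 5 (mod 21), but 5³ = 125 ≡ 2 (mod 3), not 1.

[⇐] This fails: take n = 1. Then 1³ = 1 ≡ 1 (mod 3), yet 1 ≡ 1 (mod 21), not 5.

Neither implication holds.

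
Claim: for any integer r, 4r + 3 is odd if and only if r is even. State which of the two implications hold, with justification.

(⇒) fails; (⇐) holds.

[⇐] Suppose r is even. Since 4 is even, 4r is even for every r, so 4r + 3 has the same parity as 3, which is odd. Hence 4r + 3 is odd.

[⇒] This fails: take r = 5. Then 4r + 3 = 23, which is odd, yet r = 5 is odd, not even.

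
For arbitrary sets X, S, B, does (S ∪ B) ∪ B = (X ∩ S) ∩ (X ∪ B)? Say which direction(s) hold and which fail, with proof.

The sets are not equal: only the reverse inclusion holds.

(⊆) This inclusion fails. Take X = ∅, S = {1}, B = ∅; then 1 ∈ (S ∪ B) ∪ B but 1 ∉ (X ∩ S) ∩ (X ∪ B).

(⊇) Let x ∈ (X ∩ S) ∩ (X ∪ B). Then either x ∈ X ∩ S and x ∉ B; or x ∈ X ∩ S ∩ B. In each case x ∈ (S ∪ B) ∪ B, so (X ∩ S) ∩ (X ∪ B) ⊆ (S ∪ B) ∪ B.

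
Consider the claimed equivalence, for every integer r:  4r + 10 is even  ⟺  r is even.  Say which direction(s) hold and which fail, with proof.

(⇒) fails; (⇐) holds.

[⇐] Suppose r is even. Since 4 is even, 4r is even for every r, so 4r + 10 has the same parity as 10, which is even. Hence 4r + 10 is even.

[⇒] This fails: take r = 3. Then 4r + 10 = 22, which is even, yet r = 3 is odd, not even.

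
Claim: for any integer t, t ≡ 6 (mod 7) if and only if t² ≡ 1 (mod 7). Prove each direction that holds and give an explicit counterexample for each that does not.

[⇒] Suppose t ≡ 6 (mod 7). Write t = 7j + 6. Then (7j + 6)² = 49j² + 84j + 36 = 7(7j² + 12j + 5) + 1, so t² ≡ 1 (mod 7).

[⇐] This fails: take t = 1. Then 1² = 1 ≡ 1 (mod 7), yet 1 ≡ 1 (mod 7), not 6.

The forward direction holds; the converse fails.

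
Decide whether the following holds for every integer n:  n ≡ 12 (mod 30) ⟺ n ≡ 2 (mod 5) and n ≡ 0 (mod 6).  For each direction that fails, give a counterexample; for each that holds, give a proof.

Both directions hold.

(⟹) Suppose n ≡ 12 (mod 30); write n = 30j + 12. Since 5 ∣ 30, reducing mod 5 gives n ≡ 12 ≡ 2 (mod 5); since 6 ∣ 30, reducing mod 6 gives n ≡ 12 ≡ 0 (mod 6).

(⟸) Conversely, if n ≡ 2 (mod 5) and n ≡ 0 (mod 6), then by the Chinese remainder theorem n ≡ 12 (mod 30). This is exactly n ≡ 12 (mod 30).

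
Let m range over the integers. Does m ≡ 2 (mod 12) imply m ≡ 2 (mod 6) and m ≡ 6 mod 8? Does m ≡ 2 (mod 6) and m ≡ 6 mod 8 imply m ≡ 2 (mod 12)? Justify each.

The forward direction fails; the converse holds.

(→) This fails: m = 2 gives 2 ≡ 2 (mod 12) but 2 ≡ 2 (mod 8), so the conjunction on the right does not hold.

(←) Conversely, if m ≡ 2 (mod 6) and m ≡ 6 (mod 8), then by the Chinese remainder theorem m ≡ 14 (mod 24). Since 14 ≡ 2 (mod 12) and 12 ∣ 24, we get m ≡ 2 (mod 12).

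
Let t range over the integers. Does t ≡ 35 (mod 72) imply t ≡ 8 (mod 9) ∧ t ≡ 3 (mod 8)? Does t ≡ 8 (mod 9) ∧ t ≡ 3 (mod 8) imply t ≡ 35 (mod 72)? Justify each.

(⇐) If t ≡ 8 (mod 9) and t ≡ 3 (mod 8), then by the Chinese remainder theorem t ≡ 35 (mod 72). This is exactly t ≡ 35 (mod 72).

(⇒) Suppose t ≡ 35 (mod 72); write t = 72j + 35. Since 9 ∣ 72, reducing mod 9 gives t ≡ 35 ≡ 8 (mod 9); since 8 ∣ 72, reducing mod 8 gives t ≡ 35 ≡ 3 (mod 8).

Both directions hold.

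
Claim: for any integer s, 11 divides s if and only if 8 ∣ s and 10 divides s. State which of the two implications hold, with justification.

[⇒] This fails: take s = 11. Certainly 11 ∣ 11, but 8 ∤ 11.

[⇐] This fails: take s = 40. Both 8 ∣ 40 and 10 ∣ 40, yet 40 is not a multiple of 11 (since 40 = 3·11 + 7), so 11 ∤ 40.

(⇒) fails and (⇐) fails.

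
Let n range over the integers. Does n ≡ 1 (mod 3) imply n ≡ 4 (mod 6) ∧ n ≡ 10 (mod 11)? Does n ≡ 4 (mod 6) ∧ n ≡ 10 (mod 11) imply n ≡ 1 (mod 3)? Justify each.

Only the converse holds.

(→) This fails: n = 1 gives 1 ≡ 1 (mod 3) but 1 ≡ 1 (mod 6), so the conjunction on the right does not hold.

(←) Conversely, if n ≡ 4 (mod 6) and n ≡ 10 (mod 11), then by the Chinese remainder theorem n ≡ 10 (mod 66). Since 10 ≡ 1 (mod 3) and 3 ∣ 66, we get n ≡ 1 (mod 3).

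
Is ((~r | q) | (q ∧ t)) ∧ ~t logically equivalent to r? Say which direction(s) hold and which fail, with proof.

Neither direction holds.

[⇒] This fails. Under t = F, q = F, r = F, the left side is true but the right side is false.

[⇐] This fails. Under t = F, q = F, r = T, the left side is false but the right side is true.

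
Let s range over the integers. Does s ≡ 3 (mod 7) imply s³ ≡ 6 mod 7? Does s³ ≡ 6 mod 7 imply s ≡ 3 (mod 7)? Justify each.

Only the forward implication holds.

(→) Suppose s ≡ 3 (mod 7). Write s = 7j + 3. Then (7j + 3)³ = 343j³ + 441j² + 189j + 27 = 7(49j³ + 63j² + 27j + 3) + 6, so s³ ≡ 6 (mod 7).

(←) This fails: take s = 5. Then 5³ = 125 ≡ 6 (mod 7), yet 5 ≡ 5 (mod 7), not 3.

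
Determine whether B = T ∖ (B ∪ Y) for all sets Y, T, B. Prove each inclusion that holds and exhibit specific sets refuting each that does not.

(⊆) This inclusion fails. Take Y = ∅, T = ∅, B = {1}; then 1 ∈ B but 1 ∉ T ∖ (B ∪ Y).

(⊇) This inclusion fails. Take Y = ∅, T = {1}, B = ∅; then 1 ∈ T ∖ (B ∪ Y) but 1 ∉ B.

Both inclusions fail.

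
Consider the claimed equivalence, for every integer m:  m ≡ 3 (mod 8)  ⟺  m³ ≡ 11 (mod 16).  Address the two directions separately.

Only the reverse direction holds.

[⇒] This fails: take m = 11. Then 11 ≡ 3 (mod 8), but 11³ = 1331 ≡ 3 (mod 16), not 11.

[⇐] Conversely, the residues r modulo 16 with r³ ≡ 11 (mod 16) are exactly {3}, and each is ≡ 3 (mod 8).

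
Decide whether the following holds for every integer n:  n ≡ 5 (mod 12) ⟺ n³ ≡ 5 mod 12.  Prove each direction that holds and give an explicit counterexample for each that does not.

(→) Suppose n ≡ 5 (mod 12). Write n = 12j + 5. Then (12j + 5)³ = 1728j³ + 2160j² + 900j + 125 = 12(144j³ + 180j² + 75j + 10) + 5, so n³ ≡ 5 (mod 12).

(←) For the converse, argue contrapositively. If n ≢ 5 (mod 12), then n is congruent to one of 0, 1, 2, 3, 4, 6, 7, 8, 9, 10, 11 modulo 12, and these give n³ ≡ 0, 1, 8, 3, 4, 0, 7, 8, 9, 4, 11 respectively — never 5.

The biconditional holds.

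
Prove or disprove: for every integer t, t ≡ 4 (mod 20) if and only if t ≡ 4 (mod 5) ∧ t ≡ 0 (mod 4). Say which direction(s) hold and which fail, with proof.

Both directions hold; the statement is true.

(→) Suppose t ≡ 4 (mod 20); write t = 20j + 4. Since 5 ∣ 20, reducing mod 5 gives t ≡ 4 (mod 5); since 4 ∣ 20, reducing mod 4 gives t ≡ 4 ≡ 0 (mod 4).

(←) Conversely, if t ≡ 4 (mod 5) and t ≡ 0 (mod 4), then by the Chinese remainder theorem t ≡ 4 (mod 20). This is exactly t ≡ 4 (mod 20).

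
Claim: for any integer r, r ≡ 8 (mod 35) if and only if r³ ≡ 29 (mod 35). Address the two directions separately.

(⟹) This fails: take r = 8. Then 8 ≡ 8 (mod 35), but 8³ = 512 ≡ 22 (mod 35), not 29.

(⟸) This fails: take r = 4. Then 4³ = 64 ≡ 29 (mod 35), yet 4 ≡ 4 (mod 35), not 8.

(⇒) fails and (⇐) fails.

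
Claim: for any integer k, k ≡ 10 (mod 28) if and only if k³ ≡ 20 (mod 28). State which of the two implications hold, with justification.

(⟹) Suppose k ≡ 10 (mod 28). Write k = 28j + 10. Then (28j + 10)³ = 21952j³ + 23520j² + 8400j + 1000 = 28(784j³ + 840j² + 300j + 35) + 20, so k³ ≡ 20 (mod 28).

(⟸) This fails: take k = 6. Then 6³ = 216 ≡ 20 (mod 28), yet 6 ≡ 6 (mod 28), not 10.

The forward direction holds; the converse fails.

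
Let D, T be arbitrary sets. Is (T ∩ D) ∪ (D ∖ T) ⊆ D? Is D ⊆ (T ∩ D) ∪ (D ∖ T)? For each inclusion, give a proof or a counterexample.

The two sets are equal.

(⊆) Let x ∈ (T ∩ D) ∪ (D ∖ T). Then either x ∈ D and x ∉ T; or x ∈ D ∩ T. In each case x ∈ D, so (T ∩ D) ∪ (D ∖ T) ⊆ D.

(⊇) Let x ∈ D. Then either x ∈ D and x ∉ T; or x ∈ D ∩ T. In each case x ∈ (T ∩ D) ∪ (D ∖ T), so D ⊆ (T ∩ D) ∪ (D ∖ T).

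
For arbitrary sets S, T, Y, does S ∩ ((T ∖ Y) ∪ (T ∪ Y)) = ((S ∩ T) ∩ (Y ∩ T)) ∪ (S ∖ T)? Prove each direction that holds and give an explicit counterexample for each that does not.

(⊆) fails and (⊇) fails.

(⟹) This inclusion fails. Take S = {1}, T = {1}, Y = ∅; then 1 ∈ S ∩ ((T ∖ Y) ∪ (T ∪ Y)) but 1 ∉ ((S ∩ T) ∩ (Y ∩ T)) ∪ (S ∖ T).

(⟸) This inclusion fails. Take S = {1}, T = ∅, Y = ∅; then 1 ∈ ((S ∩ T) ∩ (Y ∩ T)) ∪ (S ∖ T) but 1 ∉ S ∩ ((T ∖ Y) ∪ (T ∪ Y)).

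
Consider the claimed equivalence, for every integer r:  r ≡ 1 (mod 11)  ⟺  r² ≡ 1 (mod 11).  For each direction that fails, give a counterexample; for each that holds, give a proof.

(⇒) holds; (⇐) fails.

(→) Suppose r ≡ 1 (mod 11). Write r = 11j + 1. Then (11j + 1)² = 121j² + 22j + 1 = 11(11j² + 2j) + 1, so r² ≡ 1 (mod 11).

(←) This fails: take r = 10. Then 10² = 100 ≡ 1 (mod 11), yet 10 ≡ 10 (mod 11), not 1.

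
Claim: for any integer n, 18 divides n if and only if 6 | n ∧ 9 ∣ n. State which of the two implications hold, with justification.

The biconditional holds.

[⇐] Suppose 6 ∣ n and 9 ∣ n. Any common multiple of 6 and 9 is a multiple of their lcm; here lcm(6, 9) = 6·9/gcd(6, 9) = 54/3 = 18, so 18 ∣ n.

[⇒] If 18 ∣ n, write n = 18q. Since 18 = 3·6, n = 6·(3q), so 6 ∣ n; and since 18 = 2·9, n = 9·(2q), so 9 ∣ n.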